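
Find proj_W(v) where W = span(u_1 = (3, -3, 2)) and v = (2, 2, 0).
proj_W(v) = (0, 0, 0)

Set up U = [u_1 | ... | u_1] ∈ R^(3×1). The projector onto W = col(U) is P = U (U^T U)^(-1) U^T.
Compute U^T U =
  [22],
and U^T v = (0).
Solve U^T U · c = U^T v for the coefficients: c = (0). The projection is proj_W(v) = U c.
Check: (v - proj_W(v)) · u_1 = 0  (should be 0).
Result: proj_W(v) = (0, 0, 0).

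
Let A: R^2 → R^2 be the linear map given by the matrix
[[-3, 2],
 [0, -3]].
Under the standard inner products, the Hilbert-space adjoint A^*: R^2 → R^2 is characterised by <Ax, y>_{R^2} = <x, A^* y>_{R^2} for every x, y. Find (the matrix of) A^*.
A^* = A^T =
[[-3, 0],
 [2, -3]]

For real matrices with standard dot products, the defining identity <Ax, y> = <x, A^* y> gives (Ax)^T y = x^T (A^*) y, i.e. x^T A^T y = x^T (A^*) y. Since this holds for all x, y, we must have A^* = A^T. Therefore
A^* =
[[-3, 0],
 [2, -3]].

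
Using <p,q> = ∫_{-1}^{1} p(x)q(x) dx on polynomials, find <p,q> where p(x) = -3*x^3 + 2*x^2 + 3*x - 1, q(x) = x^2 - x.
<p,q> = -2/3

Expand the product: p(x)·q(x) = -3*x^5 + 5*x^4 + x^3 - 4*x^2 + x.
∫_{-1}^{1} of each monomial x^k gives [2/(k+1) if k even, 0 if k odd]. Integrating term-by-term (or equivalently evaluating the antiderivative F(x) = -x^6/2 + x^5 + x^4/4 - 4*x^3/3 + x^2/2 at the endpoints):
  F(1) − F(−1) = -1/12 − (7/12) = -2/3.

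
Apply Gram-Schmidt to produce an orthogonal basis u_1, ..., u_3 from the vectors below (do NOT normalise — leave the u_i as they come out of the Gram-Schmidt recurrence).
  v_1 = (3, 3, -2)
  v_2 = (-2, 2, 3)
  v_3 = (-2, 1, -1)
Orthogonal basis:
  u_1 = (3, 3, -2)
  u_2 = (-13/11, 31/11, 27/11)
  u_3 = (-43/26, 215/338, -258/169)

Apply the Gram-Schmidt recurrence
  u_1 = v_1
  u_i = v_i − Σ_{j<i} ((v_i · u_j) / (u_j · u_j)) · u_j.

Step by step this gives:
  u_1 = (3, 3, -2)
  u_2 = (-13/11, 31/11, 27/11)
  u_3 = (-43/26, 215/338, -258/169)

Orthogonality check:
  u_2 · u_1 = 0 (should be 0)
  u_3 · u_1 = 0 (should be 0)
  u_3 · u_2 = 0 (should be 0)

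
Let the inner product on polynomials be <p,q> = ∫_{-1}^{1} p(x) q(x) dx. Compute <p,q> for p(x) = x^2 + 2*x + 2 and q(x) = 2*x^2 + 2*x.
<p,q> = 92/15

Expand the product: p(x)·q(x) = 2*x^4 + 6*x^3 + 8*x^2 + 4*x.
∫_{-1}^{1} of each monomial x^k gives [2/(k+1) if k even, 0 if k odd]. Integrating term-by-term (or equivalently evaluating the antiderivative F(x) = 2*x^5/5 + 3*x^4/2 + 8*x^3/3 + 2*x^2 at the endpoints):
  F(1) − F(−1) = 197/30 − (13/30) = 92/15.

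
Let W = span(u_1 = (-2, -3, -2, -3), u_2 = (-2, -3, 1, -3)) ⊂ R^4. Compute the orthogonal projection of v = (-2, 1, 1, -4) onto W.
proj_W(v) = (-13/11, -39/22, 1, -39/22)

Set up U = [u_1 | ... | u_2] ∈ R^(4×2). The projector onto W = col(U) is P = U (U^T U)^(-1) U^T.
Compute U^T U =
  [26, 20]
  [20, 23],
and U^T v = (11, 14).
Solve U^T U · c = U^T v for the coefficients: c = (-3/22, 8/11). The projection is proj_W(v) = U c.
Check: (v - proj_W(v)) · u_1 = 0  (should be 0).
Check: (v - proj_W(v)) · u_2 = 0  (should be 0).
Result: proj_W(v) = (-13/11, -39/22, 1, -39/22).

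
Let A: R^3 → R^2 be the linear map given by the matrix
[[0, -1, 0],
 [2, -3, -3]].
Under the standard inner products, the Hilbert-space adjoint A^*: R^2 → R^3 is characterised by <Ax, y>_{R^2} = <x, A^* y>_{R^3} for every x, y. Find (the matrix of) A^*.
A^* = A^T =
[[0, 2],
 [-1, -3],
 [0, -3]]

For real matrices with standard dot products, the defining identity <Ax, y> = <x, A^* y> gives (Ax)^T y = x^T (A^*) y, i.e. x^T A^T y = x^T (A^*) y. Since this holds for all x, y, we must have A^* = A^T. Therefore
A^* =
[[0, 2],
 [-1, -3],
 [0, -3]].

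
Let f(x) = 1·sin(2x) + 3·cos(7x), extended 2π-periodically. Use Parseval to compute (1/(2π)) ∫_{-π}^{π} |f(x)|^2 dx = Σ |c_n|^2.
Σ |c_n|^2 = 5

Expand |f|^2 and use orthogonality of {sin(nx), cos(mx)} on [-π, π]:
  ∫_{-π}^{π} sin(nx)^2 dx = π, ∫ cos(mx)^2 dx = π, and cross terms integrate to 0.
So ∫_{-π}^{π} f(x)^2 dx = 1^2 · π + 3^2 · π = (1 + 9)π.
Divide by 2π: (1 + 9)/2 = 5.
By Parseval, this equals Σ |c_n|^2.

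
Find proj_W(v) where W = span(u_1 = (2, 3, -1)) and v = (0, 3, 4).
proj_W(v) = (5/7, 15/14, -5/14)

Set up U = [u_1 | ... | u_1] ∈ R^(3×1). The projector onto W = col(U) is P = U (U^T U)^(-1) U^T.
Compute U^T U =
  [14],
and U^T v = (5).
Solve U^T U · c = U^T v for the coefficients: c = (5/14). The projection is proj_W(v) = U c.
Check: (v - proj_W(v)) · u_1 = 0  (should be 0).
Result: proj_W(v) = (5/7, 15/14, -5/14).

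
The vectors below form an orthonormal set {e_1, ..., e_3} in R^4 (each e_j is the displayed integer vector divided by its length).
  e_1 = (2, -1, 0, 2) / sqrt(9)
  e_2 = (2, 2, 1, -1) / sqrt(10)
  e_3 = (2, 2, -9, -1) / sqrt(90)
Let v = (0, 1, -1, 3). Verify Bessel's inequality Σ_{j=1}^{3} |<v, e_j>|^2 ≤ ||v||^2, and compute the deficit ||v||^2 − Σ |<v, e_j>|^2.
Σ |<v, e_j>|^2 = 35/9; ||v||^2 = 11; deficit = 64/9

Write each e_j = u_j / sqrt(<u_j, u_j>) where u_j is the displayed integer vector. Then <v, e_j> = <v, u_j> / sqrt(<u_j, u_j>), so |<v, e_j>|^2 = <v, u_j>^2 / <u_j, u_j>.
Coefficients: <v, e_1> = 5/sqrt(9), <v, e_2> = -2/sqrt(10), <v, e_3> = 8/sqrt(90).
Square and sum: Σ |<v, e_j>|^2 = 35/9.
Compute ||v||^2 = v·v = 11.
Deficit = 11 − 35/9 = 64/9 ≥ 0, confirming Bessel's inequality. (The deficit equals ||v − Σ <v,e_j> e_j||^2, the squared distance from v to span{e_j}.)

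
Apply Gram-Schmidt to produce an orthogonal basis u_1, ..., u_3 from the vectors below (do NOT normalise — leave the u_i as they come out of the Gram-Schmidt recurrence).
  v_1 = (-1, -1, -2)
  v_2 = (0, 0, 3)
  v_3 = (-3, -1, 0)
Orthogonal basis:
  u_1 = (-1, -1, -2)
  u_2 = (-1, -1, 1)
  u_3 = (-1, 1, 0)

Apply the Gram-Schmidt recurrence
  u_1 = v_1
  u_i = v_i − Σ_{j<i} ((v_i · u_j) / (u_j · u_j)) · u_j.

Step by step this gives:
  u_1 = (-1, -1, -2)
  u_2 = (-1, -1, 1)
  u_3 = (-1, 1, 0)

Orthogonality check:
  u_2 · u_1 = 0 (should be 0)
  u_3 · u_1 = 0 (should be 0)
  u_3 · u_2 = 0 (should be 0)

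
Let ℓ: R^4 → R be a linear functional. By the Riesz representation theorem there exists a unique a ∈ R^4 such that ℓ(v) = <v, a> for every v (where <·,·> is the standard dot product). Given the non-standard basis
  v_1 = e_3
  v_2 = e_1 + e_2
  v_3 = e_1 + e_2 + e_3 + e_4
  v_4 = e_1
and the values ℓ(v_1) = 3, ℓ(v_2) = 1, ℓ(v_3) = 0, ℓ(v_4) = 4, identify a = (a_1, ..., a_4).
a = (4, -3, 3, -4)

Write a = (a_1, ..., a_4) in the standard basis. For each basis vector v_i, ℓ(v_i) = <v_i, a> is a linear equation in the a_j's. Collect the n equations into a matrix system V a = ℓ, where row i of V is v_i (expressed in the standard basis). Since V is invertible (lower-triangular with 1s on the diagonal, up to permutation), solve by back-substitution:
  V =
[[0, 0, 1, 0],
 [1, 1, 0, 0],
 [1, 1, 1, 1],
 [1, 0, 0, 0]]
  V a = (3, 1, 0, 4)
Solving gives a = (4, -3, 3, -4).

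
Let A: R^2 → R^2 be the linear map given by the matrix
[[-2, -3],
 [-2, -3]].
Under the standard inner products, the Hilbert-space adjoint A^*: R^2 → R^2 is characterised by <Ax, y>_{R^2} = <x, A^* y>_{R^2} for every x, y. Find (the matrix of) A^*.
A^* = A^T =
[[-2, -2],
 [-3, -3]]

For real matrices with standard dot products, the defining identity <Ax, y> = <x, A^* y> gives (Ax)^T y = x^T (A^*) y, i.e. x^T A^T y = x^T (A^*) y. Since this holds for all x, y, we must have A^* = A^T. Therefore
A^* =
[[-2, -2],
 [-3, -3]].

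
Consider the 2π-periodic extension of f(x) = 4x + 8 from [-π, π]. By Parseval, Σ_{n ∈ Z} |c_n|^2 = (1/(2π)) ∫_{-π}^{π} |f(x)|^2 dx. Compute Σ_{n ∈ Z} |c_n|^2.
Σ |c_n|^2 = 16π^2/3 + 64

Expand and integrate term by term over [-π, π]:
  ∫ (4x)^2 dx = 16·(2π^3/3); ∫ 2·4·(8)·x dx = 0 (odd integrand); ∫ 8^2 dx = 64·2π.
So (1/(2π)) ∫_{-π}^{π} (4x + 8)^2 dx = 16π^2/3 + 64 = 16π^2/3 + 64.
Parseval ⇒ Σ |c_n|^2 = 16π^2/3 + 64.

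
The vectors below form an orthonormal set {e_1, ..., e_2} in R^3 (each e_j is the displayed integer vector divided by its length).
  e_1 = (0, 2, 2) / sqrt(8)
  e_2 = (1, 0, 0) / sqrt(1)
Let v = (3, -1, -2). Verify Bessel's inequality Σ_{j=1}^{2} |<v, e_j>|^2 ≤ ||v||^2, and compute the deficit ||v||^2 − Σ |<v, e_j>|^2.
Σ |<v, e_j>|^2 = 27/2; ||v||^2 = 14; deficit = 1/2

Write each e_j = u_j / sqrt(<u_j, u_j>) where u_j is the displayed integer vector. Then <v, e_j> = <v, u_j> / sqrt(<u_j, u_j>), so |<v, e_j>|^2 = <v, u_j>^2 / <u_j, u_j>.
Coefficients: <v, e_1> = -6/sqrt(8), <v, e_2> = 3/sqrt(1).
Square and sum: Σ |<v, e_j>|^2 = 27/2.
Compute ||v||^2 = v·v = 14.
Deficit = 14 − 27/2 = 1/2 ≥ 0, confirming Bessel's inequality. (The deficit equals ||v − Σ <v,e_j> e_j||^2, the squared distance from v to span{e_j}.)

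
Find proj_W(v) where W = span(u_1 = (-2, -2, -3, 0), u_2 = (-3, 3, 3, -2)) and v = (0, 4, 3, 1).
proj_W(v) = (101/223, 611/223, 789/223, -170/223)

Set up U = [u_1 | ... | u_2] ∈ R^(4×2). The projector onto W = col(U) is P = U (U^T U)^(-1) U^T.
Compute U^T U =
  [17, -9]
  [-9, 31],
and U^T v = (-17, 19).
Solve U^T U · c = U^T v for the coefficients: c = (-178/223, 85/223). The projection is proj_W(v) = U c.
Check: (v - proj_W(v)) · u_1 = 0  (should be 0).
Check: (v - proj_W(v)) · u_2 = 0  (should be 0).
Result: proj_W(v) = (101/223, 611/223, 789/223, -170/223).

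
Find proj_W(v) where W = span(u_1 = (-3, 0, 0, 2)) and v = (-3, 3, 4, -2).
proj_W(v) = (-15/13, 0, 0, 10/13)

Set up U = [u_1 | ... | u_1] ∈ R^(4×1). The projector onto W = col(U) is P = U (U^T U)^(-1) U^T.
Compute U^T U =
  [13],
and U^T v = (5).
Solve U^T U · c = U^T v for the coefficients: c = (5/13). The projection is proj_W(v) = U c.
Check: (v - proj_W(v)) · u_1 = 0  (should be 0).
Result: proj_W(v) = (-15/13, 0, 0, 10/13).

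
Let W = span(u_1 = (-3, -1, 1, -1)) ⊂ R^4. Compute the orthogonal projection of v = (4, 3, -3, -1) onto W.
proj_W(v) = (17/4, 17/12, -17/12, 17/12)

Set up U = [u_1 | ... | u_1] ∈ R^(4×1). The projector onto W = col(U) is P = U (U^T U)^(-1) U^T.
Compute U^T U =
  [12],
and U^T v = (-17).
Solve U^T U · c = U^T v for the coefficients: c = (-17/12). The projection is proj_W(v) = U c.
Check: (v - proj_W(v)) · u_1 = 0  (should be 0).
Result: proj_W(v) = (17/4, 17/12, -17/12, 17/12).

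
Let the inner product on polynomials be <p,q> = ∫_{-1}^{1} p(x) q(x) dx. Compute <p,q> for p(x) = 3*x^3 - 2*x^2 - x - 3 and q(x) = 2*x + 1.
<p,q> = -94/15

Expand the product: p(x)·q(x) = 6*x^4 - x^3 - 4*x^2 - 7*x - 3.
∫_{-1}^{1} of each monomial x^k gives [2/(k+1) if k even, 0 if k odd]. Integrating term-by-term (or equivalently evaluating the antiderivative F(x) = 6*x^5/5 - x^4/4 - 4*x^3/3 - 7*x^2/2 - 3*x at the endpoints):
  F(1) − F(−1) = -413/60 − (-37/60) = -94/15.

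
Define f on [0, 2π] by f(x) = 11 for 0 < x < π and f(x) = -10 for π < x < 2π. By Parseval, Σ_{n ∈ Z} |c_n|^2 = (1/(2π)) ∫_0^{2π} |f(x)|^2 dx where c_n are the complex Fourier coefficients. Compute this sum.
Σ |c_n|^2 = 221/2

Parseval equates the L^2 energy of f (normalised by 1/(2π)) with the ℓ^2 sum of its Fourier coefficients: (1/(2π)) ∫_0^{2π} |f|^2 = Σ |c_n|^2.
Compute the left side: (1/(2π)) [∫_0^π 11^2 dx + ∫_π^{2π} (-10)^2 dx] = (1/(2π)) · (121π + 100π) = (121 + 100)/2 = 221/2.
So Σ_{n ∈ Z} |c_n|^2 = 221/2.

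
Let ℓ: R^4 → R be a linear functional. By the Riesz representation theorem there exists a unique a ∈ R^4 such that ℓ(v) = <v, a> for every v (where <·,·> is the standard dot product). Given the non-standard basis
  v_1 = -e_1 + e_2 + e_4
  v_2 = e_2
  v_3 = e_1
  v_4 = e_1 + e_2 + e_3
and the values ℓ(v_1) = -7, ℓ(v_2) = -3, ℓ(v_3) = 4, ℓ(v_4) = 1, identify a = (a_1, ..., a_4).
a = (4, -3, 0, 0)

Write a = (a_1, ..., a_4) in the standard basis. For each basis vector v_i, ℓ(v_i) = <v_i, a> is a linear equation in the a_j's. Collect the n equations into a matrix system V a = ℓ, where row i of V is v_i (expressed in the standard basis). Since V is invertible (lower-triangular with 1s on the diagonal, up to permutation), solve by back-substitution:
  V =
[[-1, 1, 0, 1],
 [0, 1, 0, 0],
 [1, 0, 0, 0],
 [1, 1, 1, 0]]
  V a = (-7, -3, 4, 1)
Solving gives a = (4, -3, 0, 0).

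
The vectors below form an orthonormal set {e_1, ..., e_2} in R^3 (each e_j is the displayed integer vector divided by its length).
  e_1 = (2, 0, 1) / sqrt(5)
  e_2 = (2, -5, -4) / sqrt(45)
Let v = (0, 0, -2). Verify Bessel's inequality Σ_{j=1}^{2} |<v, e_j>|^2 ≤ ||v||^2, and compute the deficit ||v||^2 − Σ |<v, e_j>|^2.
Σ |<v, e_j>|^2 = 20/9; ||v||^2 = 4; deficit = 16/9

Write each e_j = u_j / sqrt(<u_j, u_j>) where u_j is the displayed integer vector. Then <v, e_j> = <v, u_j> / sqrt(<u_j, u_j>), so |<v, e_j>|^2 = <v, u_j>^2 / <u_j, u_j>.
Coefficients: <v, e_1> = -2/sqrt(5), <v, e_2> = 8/sqrt(45).
Square and sum: Σ |<v, e_j>|^2 = 20/9.
Compute ||v||^2 = v·v = 4.
Deficit = 4 − 20/9 = 16/9 ≥ 0, confirming Bessel's inequality. (The deficit equals ||v − Σ <v,e_j> e_j||^2, the squared distance from v to span{e_j}.)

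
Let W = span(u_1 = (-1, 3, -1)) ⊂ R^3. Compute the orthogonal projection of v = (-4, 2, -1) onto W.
proj_W(v) = (-1, 3, -1)

Set up U = [u_1 | ... | u_1] ∈ R^(3×1). The projector onto W = col(U) is P = U (U^T U)^(-1) U^T.
Compute U^T U =
  [11],
and U^T v = (11).
Solve U^T U · c = U^T v for the coefficients: c = (1). The projection is proj_W(v) = U c.
Check: (v - proj_W(v)) · u_1 = 0  (should be 0).
Result: proj_W(v) = (-1, 3, -1).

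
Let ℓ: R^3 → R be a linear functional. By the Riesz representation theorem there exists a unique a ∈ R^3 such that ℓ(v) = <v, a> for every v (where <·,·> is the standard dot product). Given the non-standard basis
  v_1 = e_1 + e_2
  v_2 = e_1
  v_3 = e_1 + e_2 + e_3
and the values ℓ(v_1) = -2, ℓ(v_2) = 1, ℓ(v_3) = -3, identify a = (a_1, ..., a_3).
a = (1, -3, -1)

Write a = (a_1, ..., a_3) in the standard basis. For each basis vector v_i, ℓ(v_i) = <v_i, a> is a linear equation in the a_j's. Collect the n equations into a matrix system V a = ℓ, where row i of V is v_i (expressed in the standard basis). Since V is invertible (lower-triangular with 1s on the diagonal, up to permutation), solve by back-substitution:
  V =
[[1, 1, 0],
 [1, 0, 0],
 [1, 1, 1]]
  V a = (-2, 1, -3)
Solving gives a = (1, -3, -1).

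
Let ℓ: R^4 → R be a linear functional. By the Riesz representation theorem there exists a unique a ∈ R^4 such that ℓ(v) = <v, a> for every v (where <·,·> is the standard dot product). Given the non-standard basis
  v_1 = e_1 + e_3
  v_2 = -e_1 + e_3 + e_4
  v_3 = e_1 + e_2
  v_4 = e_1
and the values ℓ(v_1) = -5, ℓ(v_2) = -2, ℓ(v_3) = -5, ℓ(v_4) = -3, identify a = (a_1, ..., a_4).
a = (-3, -2, -2, -3)

Write a = (a_1, ..., a_4) in the standard basis. For each basis vector v_i, ℓ(v_i) = <v_i, a> is a linear equation in the a_j's. Collect the n equations into a matrix system V a = ℓ, where row i of V is v_i (expressed in the standard basis). Since V is invertible (lower-triangular with 1s on the diagonal, up to permutation), solve by back-substitution:
  V =
[[1, 0, 1, 0],
 [-1, 0, 1, 1],
 [1, 1, 0, 0],
 [1, 0, 0, 0]]
  V a = (-5, -2, -5, -3)
Solving gives a = (-3, -2, -2, -3).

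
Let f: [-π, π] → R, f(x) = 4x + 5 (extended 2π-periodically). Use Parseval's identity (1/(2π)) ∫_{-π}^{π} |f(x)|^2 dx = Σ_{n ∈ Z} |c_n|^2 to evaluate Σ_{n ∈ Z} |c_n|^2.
Σ |c_n|^2 = 16π^2/3 + 25

Expand and integrate term by term over [-π, π]:
  ∫ (4x)^2 dx = 16·(2π^3/3); ∫ 2·4·(5)·x dx = 0 (odd integrand); ∫ 5^2 dx = 25·2π.
So (1/(2π)) ∫_{-π}^{π} (4x + 5)^2 dx = 16π^2/3 + 25 = 16π^2/3 + 25.
Parseval ⇒ Σ |c_n|^2 = 16π^2/3 + 25.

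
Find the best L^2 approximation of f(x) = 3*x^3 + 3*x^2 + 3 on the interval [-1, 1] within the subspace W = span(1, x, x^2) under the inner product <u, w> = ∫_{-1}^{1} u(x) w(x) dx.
g(x) = 3*x^2 + 9*x/5 + 3

The best approximation g ∈ W is the orthogonal projection of f onto W. Writing g = a_0 + a_1 x + a_2 x^2, the coefficients solve the normal equations G · a = b where
  G_{ij} = <φ_i, φ_j> and b_i = <f, φ_i>, with φ_0 = 1, φ_1 = x, φ_2 = x^2.
G =
  [2, 0, 2/3]
  [0, 2/3, 0]
  [2/3, 0, 2/5],
b = (8, 6/5, 16/5).
Solving gives a_0 = 3, a_1 = 9/5, a_2 = 3, so
  g(x) = 3*x^2 + 9*x/5 + 3.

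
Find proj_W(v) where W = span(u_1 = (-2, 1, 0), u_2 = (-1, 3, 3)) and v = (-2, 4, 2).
proj_W(v) = (-82/35, 116/35, 18/7)

Set up U = [u_1 | ... | u_2] ∈ R^(3×2). The projector onto W = col(U) is P = U (U^T U)^(-1) U^T.
Compute U^T U =
  [5, 5]
  [5, 19],
and U^T v = (8, 20).
Solve U^T U · c = U^T v for the coefficients: c = (26/35, 6/7). The projection is proj_W(v) = U c.
Check: (v - proj_W(v)) · u_1 = 0  (should be 0).
Check: (v - proj_W(v)) · u_2 = 0  (should be 0).
Result: proj_W(v) = (-82/35, 116/35, 18/7).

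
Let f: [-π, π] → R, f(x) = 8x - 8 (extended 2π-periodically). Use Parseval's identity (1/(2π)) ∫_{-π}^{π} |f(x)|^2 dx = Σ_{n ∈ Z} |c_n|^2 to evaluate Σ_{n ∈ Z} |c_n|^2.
Σ |c_n|^2 = 64π^2/3 + 64

Expand and integrate term by term over [-π, π]:
  ∫ (8x)^2 dx = 64·(2π^3/3); ∫ 2·8·(-8)·x dx = 0 (odd integrand); ∫ (-8)^2 dx = 64·2π.
So (1/(2π)) ∫_{-π}^{π} (8x - 8)^2 dx = 64π^2/3 + 64 = 64π^2/3 + 64.
Parseval ⇒ Σ |c_n|^2 = 64π^2/3 + 64.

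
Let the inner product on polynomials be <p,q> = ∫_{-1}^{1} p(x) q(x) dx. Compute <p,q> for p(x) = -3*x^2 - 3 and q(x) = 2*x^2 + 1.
<p,q> = -72/5

Expand the product: p(x)·q(x) = -6*x^4 - 9*x^2 - 3.
∫_{-1}^{1} of each monomial x^k gives [2/(k+1) if k even, 0 if k odd]. Integrating term-by-term (or equivalently evaluating the antiderivative F(x) = -6*x^5/5 - 3*x^3 - 3*x at the endpoints):
  F(1) − F(−1) = -36/5 − (36/5) = -72/5.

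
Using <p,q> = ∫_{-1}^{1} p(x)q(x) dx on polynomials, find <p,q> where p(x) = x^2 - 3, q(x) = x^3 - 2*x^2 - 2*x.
<p,q> = 16/5

Expand the product: p(x)·q(x) = x^5 - 2*x^4 - 5*x^3 + 6*x^2 + 6*x.
∫_{-1}^{1} of each monomial x^k gives [2/(k+1) if k even, 0 if k odd]. Integrating term-by-term (or equivalently evaluating the antiderivative F(x) = x^6/6 - 2*x^5/5 - 5*x^4/4 + 2*x^3 + 3*x^2 at the endpoints):
  F(1) − F(−1) = 211/60 − (19/60) = 16/5.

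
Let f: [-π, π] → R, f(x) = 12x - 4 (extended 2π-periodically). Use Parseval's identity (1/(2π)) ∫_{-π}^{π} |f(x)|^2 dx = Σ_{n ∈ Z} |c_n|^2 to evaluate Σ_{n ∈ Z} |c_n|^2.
Σ |c_n|^2 = 48π^2 + 16

Expand and integrate term by term over [-π, π]:
  ∫ (12x)^2 dx = 144·(2π^3/3); ∫ 2·12·(-4)·x dx = 0 (odd integrand); ∫ (-4)^2 dx = 16·2π.
So (1/(2π)) ∫_{-π}^{π} (12x - 4)^2 dx = 144π^2/3 + 16 = 48π^2 + 16.
Parseval ⇒ Σ |c_n|^2 = 48π^2 + 16.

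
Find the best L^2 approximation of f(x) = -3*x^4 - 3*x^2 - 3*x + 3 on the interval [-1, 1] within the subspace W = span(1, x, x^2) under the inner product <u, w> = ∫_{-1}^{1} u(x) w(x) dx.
g(x) = -39*x^2/7 - 3*x + 114/35

The best approximation g ∈ W is the orthogonal projection of f onto W. Writing g = a_0 + a_1 x + a_2 x^2, the coefficients solve the normal equations G · a = b where
  G_{ij} = <φ_i, φ_j> and b_i = <f, φ_i>, with φ_0 = 1, φ_1 = x, φ_2 = x^2.
G =
  [2, 0, 2/3]
  [0, 2/3, 0]
  [2/3, 0, 2/5],
b = (14/5, -2, -2/35).
Solving gives a_0 = 114/35, a_1 = -3, a_2 = -39/7, so
  g(x) = -39*x^2/7 - 3*x + 114/35.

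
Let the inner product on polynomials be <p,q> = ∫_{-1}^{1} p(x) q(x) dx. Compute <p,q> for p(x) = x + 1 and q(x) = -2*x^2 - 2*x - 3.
<p,q> = -26/3

Expand the product: p(x)·q(x) = -2*x^3 - 4*x^2 - 5*x - 3.
∫_{-1}^{1} of each monomial x^k gives [2/(k+1) if k even, 0 if k odd]. Integrating term-by-term (or equivalently evaluating the antiderivative F(x) = -x^4/2 - 4*x^3/3 - 5*x^2/2 - 3*x at the endpoints):
  F(1) − F(−1) = -22/3 − (4/3) = -26/3.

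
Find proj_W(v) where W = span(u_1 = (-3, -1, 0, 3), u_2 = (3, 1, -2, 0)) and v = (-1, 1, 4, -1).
proj_W(v) = (-129/83, -43/83, 200/83, -171/83)

Set up U = [u_1 | ... | u_2] ∈ R^(4×2). The projector onto W = col(U) is P = U (U^T U)^(-1) U^T.
Compute U^T U =
  [19, -10]
  [-10, 14],
and U^T v = (-1, -10).
Solve U^T U · c = U^T v for the coefficients: c = (-57/83, -100/83). The projection is proj_W(v) = U c.
Check: (v - proj_W(v)) · u_1 = 0  (should be 0).
Check: (v - proj_W(v)) · u_2 = 0  (should be 0).
Result: proj_W(v) = (-129/83, -43/83, 200/83, -171/83).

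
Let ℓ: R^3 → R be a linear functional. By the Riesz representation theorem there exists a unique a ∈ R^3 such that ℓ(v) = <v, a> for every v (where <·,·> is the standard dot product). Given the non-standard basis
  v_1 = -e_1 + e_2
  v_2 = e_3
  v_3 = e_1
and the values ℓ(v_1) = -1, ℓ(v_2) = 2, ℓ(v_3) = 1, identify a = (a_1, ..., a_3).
a = (1, 0, 2)

Write a = (a_1, ..., a_3) in the standard basis. For each basis vector v_i, ℓ(v_i) = <v_i, a> is a linear equation in the a_j's. Collect the n equations into a matrix system V a = ℓ, where row i of V is v_i (expressed in the standard basis). Since V is invertible (lower-triangular with 1s on the diagonal, up to permutation), solve by back-substitution:
  V =
[[-1, 1, 0],
 [0, 0, 1],
 [1, 0, 0]]
  V a = (-1, 2, 1)
Solving gives a = (1, 0, 2).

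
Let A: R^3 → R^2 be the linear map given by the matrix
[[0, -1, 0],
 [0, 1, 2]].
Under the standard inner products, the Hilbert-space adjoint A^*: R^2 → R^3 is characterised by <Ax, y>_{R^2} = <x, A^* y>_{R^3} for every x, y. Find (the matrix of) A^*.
A^* = A^T =
[[0, 0],
 [-1, 1],
 [0, 2]]

For real matrices with standard dot products, the defining identity <Ax, y> = <x, A^* y> gives (Ax)^T y = x^T (A^*) y, i.e. x^T A^T y = x^T (A^*) y. Since this holds for all x, y, we must have A^* = A^T. Therefore
A^* =
[[0, 0],
 [-1, 1],
 [0, 2]].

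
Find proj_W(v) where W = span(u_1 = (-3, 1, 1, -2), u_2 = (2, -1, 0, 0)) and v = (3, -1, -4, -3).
proj_W(v) = (71/26, -20/13, 9/26, -9/13)

Set up U = [u_1 | ... | u_2] ∈ R^(4×2). The projector onto W = col(U) is P = U (U^T U)^(-1) U^T.
Compute U^T U =
  [15, -7]
  [-7, 5],
and U^T v = (-8, 7).
Solve U^T U · c = U^T v for the coefficients: c = (9/26, 49/26). The projection is proj_W(v) = U c.
Check: (v - proj_W(v)) · u_1 = 0  (should be 0).
Check: (v - proj_W(v)) · u_2 = 0  (should be 0).
Result: proj_W(v) = (71/26, -20/13, 9/26, -9/13).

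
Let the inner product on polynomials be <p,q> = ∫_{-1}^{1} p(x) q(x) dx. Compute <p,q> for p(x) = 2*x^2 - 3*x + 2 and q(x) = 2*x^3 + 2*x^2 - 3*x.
<p,q> = 118/15

Expand the product: p(x)·q(x) = 4*x^5 - 2*x^4 - 8*x^3 + 13*x^2 - 6*x.
∫_{-1}^{1} of each monomial x^k gives [2/(k+1) if k even, 0 if k odd]. Integrating term-by-term (or equivalently evaluating the antiderivative F(x) = 2*x^6/3 - 2*x^5/5 - 2*x^4 + 13*x^3/3 - 3*x^2 at the endpoints):
  F(1) − F(−1) = -2/5 − (-124/15) = 118/15.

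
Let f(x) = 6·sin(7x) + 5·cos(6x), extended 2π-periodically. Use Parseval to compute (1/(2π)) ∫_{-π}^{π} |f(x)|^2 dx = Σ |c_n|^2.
Σ |c_n|^2 = 61/2

Expand |f|^2 and use orthogonality of {sin(nx), cos(mx)} on [-π, π]:
  ∫_{-π}^{π} sin(nx)^2 dx = π, ∫ cos(mx)^2 dx = π, and cross terms integrate to 0.
So ∫_{-π}^{π} f(x)^2 dx = 6^2 · π + 5^2 · π = (36 + 25)π.
Divide by 2π: (36 + 25)/2 = 61/2.
By Parseval, this equals Σ |c_n|^2.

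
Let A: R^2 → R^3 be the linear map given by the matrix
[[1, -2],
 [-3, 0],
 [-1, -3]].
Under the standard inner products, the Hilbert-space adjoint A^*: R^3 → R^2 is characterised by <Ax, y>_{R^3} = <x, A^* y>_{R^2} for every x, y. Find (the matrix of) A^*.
A^* = A^T =
[[1, -3, -1],
 [-2, 0, -3]]

For real matrices with standard dot products, the defining identity <Ax, y> = <x, A^* y> gives (Ax)^T y = x^T (A^*) y, i.e. x^T A^T y = x^T (A^*) y. Since this holds for all x, y, we must have A^* = A^T. Therefore
A^* =
[[1, -3, -1],
 [-2, 0, -3]].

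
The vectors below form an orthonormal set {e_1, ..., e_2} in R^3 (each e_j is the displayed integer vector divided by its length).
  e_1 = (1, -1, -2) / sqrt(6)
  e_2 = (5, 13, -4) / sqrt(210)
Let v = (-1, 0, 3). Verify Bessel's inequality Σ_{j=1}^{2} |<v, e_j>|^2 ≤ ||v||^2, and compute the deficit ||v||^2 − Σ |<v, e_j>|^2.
Σ |<v, e_j>|^2 = 334/35; ||v||^2 = 10; deficit = 16/35

Write each e_j = u_j / sqrt(<u_j, u_j>) where u_j is the displayed integer vector. Then <v, e_j> = <v, u_j> / sqrt(<u_j, u_j>), so |<v, e_j>|^2 = <v, u_j>^2 / <u_j, u_j>.
Coefficients: <v, e_1> = -7/sqrt(6), <v, e_2> = -17/sqrt(210).
Square and sum: Σ |<v, e_j>|^2 = 334/35.
Compute ||v||^2 = v·v = 10.
Deficit = 10 − 334/35 = 16/35 ≥ 0, confirming Bessel's inequality. (The deficit equals ||v − Σ <v,e_j> e_j||^2, the squared distance from v to span{e_j}.)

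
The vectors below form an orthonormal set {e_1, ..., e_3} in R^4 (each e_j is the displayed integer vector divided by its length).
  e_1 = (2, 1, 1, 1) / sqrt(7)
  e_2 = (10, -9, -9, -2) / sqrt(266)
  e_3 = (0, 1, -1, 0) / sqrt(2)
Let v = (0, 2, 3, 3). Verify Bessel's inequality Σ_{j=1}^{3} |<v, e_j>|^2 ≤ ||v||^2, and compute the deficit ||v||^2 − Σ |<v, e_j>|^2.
Σ |<v, e_j>|^2 = 369/19; ||v||^2 = 22; deficit = 49/19

Write each e_j = u_j / sqrt(<u_j, u_j>) where u_j is the displayed integer vector. Then <v, e_j> = <v, u_j> / sqrt(<u_j, u_j>), so |<v, e_j>|^2 = <v, u_j>^2 / <u_j, u_j>.
Coefficients: <v, e_1> = 8/sqrt(7), <v, e_2> = -51/sqrt(266), <v, e_3> = -1/sqrt(2).
Square and sum: Σ |<v, e_j>|^2 = 369/19.
Compute ||v||^2 = v·v = 22.
Deficit = 22 − 369/19 = 49/19 ≥ 0, confirming Bessel's inequality. (The deficit equals ||v − Σ <v,e_j> e_j||^2, the squared distance from v to span{e_j}.)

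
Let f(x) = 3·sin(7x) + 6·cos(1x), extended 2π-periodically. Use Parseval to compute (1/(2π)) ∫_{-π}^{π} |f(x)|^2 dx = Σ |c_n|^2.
Σ |c_n|^2 = 45/2

Expand |f|^2 and use orthogonality of {sin(nx), cos(mx)} on [-π, π]:
  ∫_{-π}^{π} sin(nx)^2 dx = π, ∫ cos(mx)^2 dx = π, and cross terms integrate to 0.
So ∫_{-π}^{π} f(x)^2 dx = 3^2 · π + 6^2 · π = (9 + 36)π.
Divide by 2π: (9 + 36)/2 = 45/2.
By Parseval, this equals Σ |c_n|^2.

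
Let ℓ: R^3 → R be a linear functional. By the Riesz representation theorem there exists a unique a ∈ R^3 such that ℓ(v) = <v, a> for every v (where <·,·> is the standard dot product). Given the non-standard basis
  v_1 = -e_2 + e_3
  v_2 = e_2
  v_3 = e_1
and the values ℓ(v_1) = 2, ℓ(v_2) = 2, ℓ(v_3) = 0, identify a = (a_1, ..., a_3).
a = (0, 2, 4)

Write a = (a_1, ..., a_3) in the standard basis. For each basis vector v_i, ℓ(v_i) = <v_i, a> is a linear equation in the a_j's. Collect the n equations into a matrix system V a = ℓ, where row i of V is v_i (expressed in the standard basis). Since V is invertible (lower-triangular with 1s on the diagonal, up to permutation), solve by back-substitution:
  V =
[[0, -1, 1],
 [0, 1, 0],
 [1, 0, 0]]
  V a = (2, 2, 0)
Solving gives a = (0, 2, 4).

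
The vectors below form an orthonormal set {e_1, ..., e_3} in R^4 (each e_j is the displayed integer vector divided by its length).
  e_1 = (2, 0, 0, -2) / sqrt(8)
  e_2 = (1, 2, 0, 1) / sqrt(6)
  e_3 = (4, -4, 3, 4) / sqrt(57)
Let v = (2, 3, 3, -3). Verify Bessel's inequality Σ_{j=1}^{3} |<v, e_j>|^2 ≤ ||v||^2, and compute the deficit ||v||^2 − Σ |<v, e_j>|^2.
Σ |<v, e_j>|^2 = 333/19; ||v||^2 = 31; deficit = 256/19

Write each e_j = u_j / sqrt(<u_j, u_j>) where u_j is the displayed integer vector. Then <v, e_j> = <v, u_j> / sqrt(<u_j, u_j>), so |<v, e_j>|^2 = <v, u_j>^2 / <u_j, u_j>.
Coefficients: <v, e_1> = 10/sqrt(8), <v, e_2> = 5/sqrt(6), <v, e_3> = -7/sqrt(57).
Square and sum: Σ |<v, e_j>|^2 = 333/19.
Compute ||v||^2 = v·v = 31.
Deficit = 31 − 333/19 = 256/19 ≥ 0, confirming Bessel's inequality. (The deficit equals ||v − Σ <v,e_j> e_j||^2, the squared distance from v to span{e_j}.)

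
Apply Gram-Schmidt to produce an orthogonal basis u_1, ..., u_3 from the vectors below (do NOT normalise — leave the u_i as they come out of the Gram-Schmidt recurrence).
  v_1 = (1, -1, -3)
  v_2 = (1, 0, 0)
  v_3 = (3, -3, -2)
Orthogonal basis:
  u_1 = (1, -1, -3)
  u_2 = (10/11, 1/11, 3/11)
  u_3 = (0, -21/10, 7/10)

Apply the Gram-Schmidt recurrence
  u_1 = v_1
  u_i = v_i − Σ_{j<i} ((v_i · u_j) / (u_j · u_j)) · u_j.

Step by step this gives:
  u_1 = (1, -1, -3)
  u_2 = (10/11, 1/11, 3/11)
  u_3 = (0, -21/10, 7/10)

Orthogonality check:
  u_2 · u_1 = 0 (should be 0)
  u_3 · u_1 = 0 (should be 0)
  u_3 · u_2 = 0 (should be 0)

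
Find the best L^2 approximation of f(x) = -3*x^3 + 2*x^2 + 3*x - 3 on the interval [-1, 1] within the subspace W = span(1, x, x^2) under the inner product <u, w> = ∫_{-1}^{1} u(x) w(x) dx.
g(x) = 2*x^2 + 6*x/5 - 3

The best approximation g ∈ W is the orthogonal projection of f onto W. Writing g = a_0 + a_1 x + a_2 x^2, the coefficients solve the normal equations G · a = b where
  G_{ij} = <φ_i, φ_j> and b_i = <f, φ_i>, with φ_0 = 1, φ_1 = x, φ_2 = x^2.
G =
  [2, 0, 2/3]
  [0, 2/3, 0]
  [2/3, 0, 2/5],
b = (-14/3, 4/5, -6/5).
Solving gives a_0 = -3, a_1 = 6/5, a_2 = 2, so
  g(x) = 2*x^2 + 6*x/5 - 3.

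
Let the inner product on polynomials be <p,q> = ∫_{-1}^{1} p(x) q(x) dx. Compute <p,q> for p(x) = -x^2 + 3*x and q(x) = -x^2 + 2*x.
<p,q> = 22/5

Expand the product: p(x)·q(x) = x^4 - 5*x^3 + 6*x^2.
∫_{-1}^{1} of each monomial x^k gives [2/(k+1) if k even, 0 if k odd]. Integrating term-by-term (or equivalently evaluating the antiderivative F(x) = x^5/5 - 5*x^4/4 + 2*x^3 at the endpoints):
  F(1) − F(−1) = 19/20 − (-69/20) = 22/5.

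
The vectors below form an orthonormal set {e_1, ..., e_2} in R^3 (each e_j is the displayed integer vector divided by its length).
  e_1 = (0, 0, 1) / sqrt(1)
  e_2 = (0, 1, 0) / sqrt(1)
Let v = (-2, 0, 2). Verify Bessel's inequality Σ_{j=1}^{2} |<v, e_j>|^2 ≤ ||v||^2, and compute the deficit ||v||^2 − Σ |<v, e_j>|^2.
Σ |<v, e_j>|^2 = 4; ||v||^2 = 8; deficit = 4

Write each e_j = u_j / sqrt(<u_j, u_j>) where u_j is the displayed integer vector. Then <v, e_j> = <v, u_j> / sqrt(<u_j, u_j>), so |<v, e_j>|^2 = <v, u_j>^2 / <u_j, u_j>.
Coefficients: <v, e_1> = 2/sqrt(1), <v, e_2> = 0/sqrt(1).
Square and sum: Σ |<v, e_j>|^2 = 4.
Compute ||v||^2 = v·v = 8.
Deficit = 8 − 4 = 4 ≥ 0, confirming Bessel's inequality. (The deficit equals ||v − Σ <v,e_j> e_j||^2, the squared distance from v to span{e_j}.)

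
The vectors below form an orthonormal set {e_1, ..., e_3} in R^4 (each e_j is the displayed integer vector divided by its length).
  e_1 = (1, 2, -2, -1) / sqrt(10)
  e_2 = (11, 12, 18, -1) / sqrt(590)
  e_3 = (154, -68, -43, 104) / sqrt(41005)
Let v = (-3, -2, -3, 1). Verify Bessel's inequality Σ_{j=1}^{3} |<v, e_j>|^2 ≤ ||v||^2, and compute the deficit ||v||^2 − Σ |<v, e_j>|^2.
Σ |<v, e_j>|^2 = 375*2**(231/254)*3**(153/254)*5**(53/254)*7**(98/127)/392; ||v||^2 = 23; deficit = 784/695

Write each e_j = u_j / sqrt(<u_j, u_j>) where u_j is the displayed integer vector. Then <v, e_j> = <v, u_j> / sqrt(<u_j, u_j>), so |<v, e_j>|^2 = <v, u_j>^2 / <u_j, u_j>.
Coefficients: <v, e_1> = -2/sqrt(10), <v, e_2> = -112/sqrt(590), <v, e_3> = -93/sqrt(41005).
Square and sum: Σ |<v, e_j>|^2 = 375*2**(231/254)*3**(153/254)*5**(53/254)*7**(98/127)/392.
Compute ||v||^2 = v·v = 23.
Deficit = 23 − 375*2**(231/254)*3**(153/254)*5**(53/254)*7**(98/127)/392 = 784/695 ≥ 0, confirming Bessel's inequality. (The deficit equals ||v − Σ <v,e_j> e_j||^2, the squared distance from v to span{e_j}.)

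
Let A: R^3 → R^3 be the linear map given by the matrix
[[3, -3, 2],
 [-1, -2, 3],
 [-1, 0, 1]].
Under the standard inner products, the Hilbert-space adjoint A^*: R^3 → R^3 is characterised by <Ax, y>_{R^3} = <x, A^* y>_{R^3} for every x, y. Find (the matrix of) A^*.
A^* = A^T =
[[3, -1, -1],
 [-3, -2, 0],
 [2, 3, 1]]

For real matrices with standard dot products, the defining identity <Ax, y> = <x, A^* y> gives (Ax)^T y = x^T (A^*) y, i.e. x^T A^T y = x^T (A^*) y. Since this holds for all x, y, we must have A^* = A^T. Therefore
A^* =
[[3, -1, -1],
 [-3, -2, 0],
 [2, 3, 1]].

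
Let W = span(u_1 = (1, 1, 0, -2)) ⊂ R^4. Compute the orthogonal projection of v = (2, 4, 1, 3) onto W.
proj_W(v) = (0, 0, 0, 0)

Set up U = [u_1 | ... | u_1] ∈ R^(4×1). The projector onto W = col(U) is P = U (U^T U)^(-1) U^T.
Compute U^T U =
  [6],
and U^T v = (0).
Solve U^T U · c = U^T v for the coefficients: c = (0). The projection is proj_W(v) = U c.
Check: (v - proj_W(v)) · u_1 = 0  (should be 0).
Result: proj_W(v) = (0, 0, 0, 0).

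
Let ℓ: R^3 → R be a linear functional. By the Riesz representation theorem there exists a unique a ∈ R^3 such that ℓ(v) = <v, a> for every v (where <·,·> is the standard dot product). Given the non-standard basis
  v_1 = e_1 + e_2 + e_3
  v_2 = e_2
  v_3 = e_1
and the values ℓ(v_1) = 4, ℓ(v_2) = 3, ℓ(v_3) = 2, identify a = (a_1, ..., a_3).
a = (2, 3, -1)

Write a = (a_1, ..., a_3) in the standard basis. For each basis vector v_i, ℓ(v_i) = <v_i, a> is a linear equation in the a_j's. Collect the n equations into a matrix system V a = ℓ, where row i of V is v_i (expressed in the standard basis). Since V is invertible (lower-triangular with 1s on the diagonal, up to permutation), solve by back-substitution:
  V =
[[1, 1, 1],
 [0, 1, 0],
 [1, 0, 0]]
  V a = (4, 3, 2)
Solving gives a = (2, 3, -1).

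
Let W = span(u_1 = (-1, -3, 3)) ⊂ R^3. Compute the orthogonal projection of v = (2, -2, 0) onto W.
proj_W(v) = (-4/19, -12/19, 12/19)

Set up U = [u_1 | ... | u_1] ∈ R^(3×1). The projector onto W = col(U) is P = U (U^T U)^(-1) U^T.
Compute U^T U =
  [19],
and U^T v = (4).
Solve U^T U · c = U^T v for the coefficients: c = (4/19). The projection is proj_W(v) = U c.
Check: (v - proj_W(v)) · u_1 = 0  (should be 0).
Result: proj_W(v) = (-4/19, -12/19, 12/19).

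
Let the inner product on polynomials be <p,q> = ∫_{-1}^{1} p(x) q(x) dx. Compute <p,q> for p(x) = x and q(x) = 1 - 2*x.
<p,q> = -4/3

Expand the product: p(x)·q(x) = -2*x^2 + x.
∫_{-1}^{1} of each monomial x^k gives [2/(k+1) if k even, 0 if k odd]. Integrating term-by-term (or equivalently evaluating the antiderivative F(x) = -2*x^3/3 + x^2/2 at the endpoints):
  F(1) − F(−1) = -1/6 − (7/6) = -4/3.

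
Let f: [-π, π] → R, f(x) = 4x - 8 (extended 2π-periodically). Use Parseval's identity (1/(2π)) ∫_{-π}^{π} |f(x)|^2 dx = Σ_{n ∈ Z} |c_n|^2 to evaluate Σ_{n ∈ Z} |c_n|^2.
Σ |c_n|^2 = 16π^2/3 + 64

Expand and integrate term by term over [-π, π]:
  ∫ (4x)^2 dx = 16·(2π^3/3); ∫ 2·4·(-8)·x dx = 0 (odd integrand); ∫ (-8)^2 dx = 64·2π.
So (1/(2π)) ∫_{-π}^{π} (4x - 8)^2 dx = 16π^2/3 + 64 = 16π^2/3 + 64.
Parseval ⇒ Σ |c_n|^2 = 16π^2/3 + 64.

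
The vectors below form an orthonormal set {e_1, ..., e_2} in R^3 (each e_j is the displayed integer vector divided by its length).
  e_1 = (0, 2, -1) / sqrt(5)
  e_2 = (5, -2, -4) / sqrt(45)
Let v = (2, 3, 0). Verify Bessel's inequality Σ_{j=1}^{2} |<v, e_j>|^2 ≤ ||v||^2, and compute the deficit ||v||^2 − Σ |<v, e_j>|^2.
Σ |<v, e_j>|^2 = 68/9; ||v||^2 = 13; deficit = 49/9

Write each e_j = u_j / sqrt(<u_j, u_j>) where u_j is the displayed integer vector. Then <v, e_j> = <v, u_j> / sqrt(<u_j, u_j>), so |<v, e_j>|^2 = <v, u_j>^2 / <u_j, u_j>.
Coefficients: <v, e_1> = 6/sqrt(5), <v, e_2> = 4/sqrt(45).
Square and sum: Σ |<v, e_j>|^2 = 68/9.
Compute ||v||^2 = v·v = 13.
Deficit = 13 − 68/9 = 49/9 ≥ 0, confirming Bessel's inequality. (The deficit equals ||v − Σ <v,e_j> e_j||^2, the squared distance from v to span{e_j}.)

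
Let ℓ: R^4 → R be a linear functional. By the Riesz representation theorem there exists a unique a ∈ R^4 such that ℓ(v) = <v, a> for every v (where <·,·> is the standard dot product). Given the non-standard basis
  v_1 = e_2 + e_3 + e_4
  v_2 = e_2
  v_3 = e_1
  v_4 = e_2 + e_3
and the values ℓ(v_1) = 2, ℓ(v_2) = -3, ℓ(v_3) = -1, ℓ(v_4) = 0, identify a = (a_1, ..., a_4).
a = (-1, -3, 3, 2)

Write a = (a_1, ..., a_4) in the standard basis. For each basis vector v_i, ℓ(v_i) = <v_i, a> is a linear equation in the a_j's. Collect the n equations into a matrix system V a = ℓ, where row i of V is v_i (expressed in the standard basis). Since V is invertible (lower-triangular with 1s on the diagonal, up to permutation), solve by back-substitution:
  V =
[[0, 1, 1, 1],
 [0, 1, 0, 0],
 [1, 0, 0, 0],
 [0, 1, 1, 0]]
  V a = (2, -3, -1, 0)
Solving gives a = (-1, -3, 3, 2).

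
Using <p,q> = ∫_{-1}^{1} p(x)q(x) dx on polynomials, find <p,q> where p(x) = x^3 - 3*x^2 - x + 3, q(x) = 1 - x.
<p,q> = 64/15

Expand the product: p(x)·q(x) = -x^4 + 4*x^3 - 2*x^2 - 4*x + 3.
∫_{-1}^{1} of each monomial x^k gives [2/(k+1) if k even, 0 if k odd]. Integrating term-by-term (or equivalently evaluating the antiderivative F(x) = -x^5/5 + x^4 - 2*x^3/3 - 2*x^2 + 3*x at the endpoints):
  F(1) − F(−1) = 17/15 − (-47/15) = 64/15.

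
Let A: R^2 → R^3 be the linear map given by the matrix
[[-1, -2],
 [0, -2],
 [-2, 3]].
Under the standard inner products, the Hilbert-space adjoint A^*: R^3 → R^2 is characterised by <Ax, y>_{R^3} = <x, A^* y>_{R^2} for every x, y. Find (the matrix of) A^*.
A^* = A^T =
[[-1, 0, -2],
 [-2, -2, 3]]

For real matrices with standard dot products, the defining identity <Ax, y> = <x, A^* y> gives (Ax)^T y = x^T (A^*) y, i.e. x^T A^T y = x^T (A^*) y. Since this holds for all x, y, we must have A^* = A^T. Therefore
A^* =
[[-1, 0, -2],
 [-2, -2, 3]].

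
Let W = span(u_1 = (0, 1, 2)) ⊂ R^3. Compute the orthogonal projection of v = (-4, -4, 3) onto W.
proj_W(v) = (0, 2/5, 4/5)

Set up U = [u_1 | ... | u_1] ∈ R^(3×1). The projector onto W = col(U) is P = U (U^T U)^(-1) U^T.
Compute U^T U =
  [5],
and U^T v = (2).
Solve U^T U · c = U^T v for the coefficients: c = (2/5). The projection is proj_W(v) = U c.
Check: (v - proj_W(v)) · u_1 = 0  (should be 0).
Result: proj_W(v) = (0, 2/5, 4/5).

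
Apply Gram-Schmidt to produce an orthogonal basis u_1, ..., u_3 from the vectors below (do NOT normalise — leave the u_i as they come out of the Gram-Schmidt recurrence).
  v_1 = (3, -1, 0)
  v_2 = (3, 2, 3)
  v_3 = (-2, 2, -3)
Orthogonal basis:
  u_1 = (3, -1, 0)
  u_2 = (9/10, 27/10, 3)
  u_3 = (13/19, 39/19, -39/19)

Apply the Gram-Schmidt recurrence
  u_1 = v_1
  u_i = v_i − Σ_{j<i} ((v_i · u_j) / (u_j · u_j)) · u_j.

Step by step this gives:
  u_1 = (3, -1, 0)
  u_2 = (9/10, 27/10, 3)
  u_3 = (13/19, 39/19, -39/19)

Orthogonality check:
  u_2 · u_1 = 0 (should be 0)
  u_3 · u_1 = 0 (should be 0)
  u_3 · u_2 = 0 (should be 0)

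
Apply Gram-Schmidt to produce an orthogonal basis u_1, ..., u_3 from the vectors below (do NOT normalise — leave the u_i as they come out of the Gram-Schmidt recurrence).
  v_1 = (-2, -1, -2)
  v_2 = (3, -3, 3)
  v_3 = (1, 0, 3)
Orthogonal basis:
  u_1 = (-2, -1, -2)
  u_2 = (1, -4, 1)
  u_3 = (-1, 0, 1)

Apply the Gram-Schmidt recurrence
  u_1 = v_1
  u_i = v_i − Σ_{j<i} ((v_i · u_j) / (u_j · u_j)) · u_j.

Step by step this gives:
  u_1 = (-2, -1, -2)
  u_2 = (1, -4, 1)
  u_3 = (-1, 0, 1)

Orthogonality check:
  u_2 · u_1 = 0 (should be 0)
  u_3 · u_1 = 0 (should be 0)
  u_3 · u_2 = 0 (should be 0)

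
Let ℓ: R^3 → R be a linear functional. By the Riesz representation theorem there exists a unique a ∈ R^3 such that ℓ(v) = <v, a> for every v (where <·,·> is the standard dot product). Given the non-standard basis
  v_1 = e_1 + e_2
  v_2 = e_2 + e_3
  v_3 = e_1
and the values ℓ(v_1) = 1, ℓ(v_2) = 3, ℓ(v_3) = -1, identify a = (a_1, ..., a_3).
a = (-1, 2, 1)

Write a = (a_1, ..., a_3) in the standard basis. For each basis vector v_i, ℓ(v_i) = <v_i, a> is a linear equation in the a_j's. Collect the n equations into a matrix system V a = ℓ, where row i of V is v_i (expressed in the standard basis). Since V is invertible (lower-triangular with 1s on the diagonal, up to permutation), solve by back-substitution:
  V =
[[1, 1, 0],
 [0, 1, 1],
 [1, 0, 0]]
  V a = (1, 3, -1)
Solving gives a = (-1, 2, 1).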